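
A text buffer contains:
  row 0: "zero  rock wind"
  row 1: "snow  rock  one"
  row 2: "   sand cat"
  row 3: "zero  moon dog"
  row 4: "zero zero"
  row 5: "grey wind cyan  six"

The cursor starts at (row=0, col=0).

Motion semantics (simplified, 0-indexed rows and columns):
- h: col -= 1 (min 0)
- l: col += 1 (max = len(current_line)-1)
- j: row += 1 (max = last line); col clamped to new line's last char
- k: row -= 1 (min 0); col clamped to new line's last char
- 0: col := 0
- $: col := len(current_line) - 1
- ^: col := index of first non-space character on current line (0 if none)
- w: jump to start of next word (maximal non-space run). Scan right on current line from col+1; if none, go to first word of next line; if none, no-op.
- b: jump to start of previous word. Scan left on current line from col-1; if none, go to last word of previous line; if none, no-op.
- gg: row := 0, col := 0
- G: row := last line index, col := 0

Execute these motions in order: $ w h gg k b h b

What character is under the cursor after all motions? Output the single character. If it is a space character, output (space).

After 1 ($): row=0 col=14 char='d'
After 2 (w): row=1 col=0 char='s'
After 3 (h): row=1 col=0 char='s'
After 4 (gg): row=0 col=0 char='z'
After 5 (k): row=0 col=0 char='z'
After 6 (b): row=0 col=0 char='z'
After 7 (h): row=0 col=0 char='z'
After 8 (b): row=0 col=0 char='z'

Answer: z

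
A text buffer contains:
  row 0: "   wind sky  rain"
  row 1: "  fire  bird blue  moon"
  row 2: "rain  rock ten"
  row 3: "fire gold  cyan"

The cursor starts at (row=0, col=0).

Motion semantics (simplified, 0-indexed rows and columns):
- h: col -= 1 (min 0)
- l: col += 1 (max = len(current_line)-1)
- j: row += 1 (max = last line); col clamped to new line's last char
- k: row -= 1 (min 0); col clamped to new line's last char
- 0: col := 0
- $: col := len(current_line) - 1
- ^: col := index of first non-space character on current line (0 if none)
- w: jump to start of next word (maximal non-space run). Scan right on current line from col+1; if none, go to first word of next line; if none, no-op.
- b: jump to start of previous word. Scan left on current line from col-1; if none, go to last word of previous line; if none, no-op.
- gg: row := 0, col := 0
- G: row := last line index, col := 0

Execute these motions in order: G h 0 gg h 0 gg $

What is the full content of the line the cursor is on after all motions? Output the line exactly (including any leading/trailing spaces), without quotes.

Answer:    wind sky  rain

Derivation:
After 1 (G): row=3 col=0 char='f'
After 2 (h): row=3 col=0 char='f'
After 3 (0): row=3 col=0 char='f'
After 4 (gg): row=0 col=0 char='_'
After 5 (h): row=0 col=0 char='_'
After 6 (0): row=0 col=0 char='_'
After 7 (gg): row=0 col=0 char='_'
After 8 ($): row=0 col=16 char='n'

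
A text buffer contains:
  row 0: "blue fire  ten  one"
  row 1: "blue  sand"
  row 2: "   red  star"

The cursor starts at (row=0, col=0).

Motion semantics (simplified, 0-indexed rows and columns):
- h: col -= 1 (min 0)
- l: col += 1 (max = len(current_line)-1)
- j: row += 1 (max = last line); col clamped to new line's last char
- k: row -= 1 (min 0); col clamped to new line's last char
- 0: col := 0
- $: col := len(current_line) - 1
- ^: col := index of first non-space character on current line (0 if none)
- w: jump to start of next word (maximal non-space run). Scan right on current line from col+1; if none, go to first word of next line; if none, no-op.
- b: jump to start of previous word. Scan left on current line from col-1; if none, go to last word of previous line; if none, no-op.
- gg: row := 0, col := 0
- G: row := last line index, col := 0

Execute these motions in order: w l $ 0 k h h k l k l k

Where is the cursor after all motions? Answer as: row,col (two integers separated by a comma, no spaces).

After 1 (w): row=0 col=5 char='f'
After 2 (l): row=0 col=6 char='i'
After 3 ($): row=0 col=18 char='e'
After 4 (0): row=0 col=0 char='b'
After 5 (k): row=0 col=0 char='b'
After 6 (h): row=0 col=0 char='b'
After 7 (h): row=0 col=0 char='b'
After 8 (k): row=0 col=0 char='b'
After 9 (l): row=0 col=1 char='l'
After 10 (k): row=0 col=1 char='l'
After 11 (l): row=0 col=2 char='u'
After 12 (k): row=0 col=2 char='u'

Answer: 0,2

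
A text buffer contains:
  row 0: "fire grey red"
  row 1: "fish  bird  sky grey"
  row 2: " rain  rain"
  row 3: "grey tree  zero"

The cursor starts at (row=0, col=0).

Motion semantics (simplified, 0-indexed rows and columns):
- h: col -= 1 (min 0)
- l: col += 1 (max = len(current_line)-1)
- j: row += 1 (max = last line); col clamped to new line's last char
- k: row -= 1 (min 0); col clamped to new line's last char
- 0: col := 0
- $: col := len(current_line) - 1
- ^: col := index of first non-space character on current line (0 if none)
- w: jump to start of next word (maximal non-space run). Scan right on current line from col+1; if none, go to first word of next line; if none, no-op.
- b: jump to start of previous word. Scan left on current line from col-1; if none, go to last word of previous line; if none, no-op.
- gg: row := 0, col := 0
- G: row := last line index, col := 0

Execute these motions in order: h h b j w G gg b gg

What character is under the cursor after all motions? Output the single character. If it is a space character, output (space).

Answer: f

Derivation:
After 1 (h): row=0 col=0 char='f'
After 2 (h): row=0 col=0 char='f'
After 3 (b): row=0 col=0 char='f'
After 4 (j): row=1 col=0 char='f'
After 5 (w): row=1 col=6 char='b'
After 6 (G): row=3 col=0 char='g'
After 7 (gg): row=0 col=0 char='f'
After 8 (b): row=0 col=0 char='f'
After 9 (gg): row=0 col=0 char='f'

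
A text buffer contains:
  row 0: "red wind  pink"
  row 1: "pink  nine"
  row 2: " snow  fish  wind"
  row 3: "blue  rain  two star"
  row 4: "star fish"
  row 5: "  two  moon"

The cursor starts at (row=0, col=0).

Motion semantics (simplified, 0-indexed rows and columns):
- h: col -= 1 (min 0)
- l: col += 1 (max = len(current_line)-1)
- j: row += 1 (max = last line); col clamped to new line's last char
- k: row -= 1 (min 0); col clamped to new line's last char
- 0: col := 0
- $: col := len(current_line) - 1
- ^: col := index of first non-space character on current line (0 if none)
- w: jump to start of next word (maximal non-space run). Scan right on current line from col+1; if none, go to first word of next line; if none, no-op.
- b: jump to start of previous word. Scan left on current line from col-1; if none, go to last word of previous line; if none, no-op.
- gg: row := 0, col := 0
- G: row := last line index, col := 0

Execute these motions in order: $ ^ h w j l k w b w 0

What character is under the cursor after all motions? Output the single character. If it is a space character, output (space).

Answer: r

Derivation:
After 1 ($): row=0 col=13 char='k'
After 2 (^): row=0 col=0 char='r'
After 3 (h): row=0 col=0 char='r'
After 4 (w): row=0 col=4 char='w'
After 5 (j): row=1 col=4 char='_'
After 6 (l): row=1 col=5 char='_'
After 7 (k): row=0 col=5 char='i'
After 8 (w): row=0 col=10 char='p'
After 9 (b): row=0 col=4 char='w'
After 10 (w): row=0 col=10 char='p'
After 11 (0): row=0 col=0 char='r'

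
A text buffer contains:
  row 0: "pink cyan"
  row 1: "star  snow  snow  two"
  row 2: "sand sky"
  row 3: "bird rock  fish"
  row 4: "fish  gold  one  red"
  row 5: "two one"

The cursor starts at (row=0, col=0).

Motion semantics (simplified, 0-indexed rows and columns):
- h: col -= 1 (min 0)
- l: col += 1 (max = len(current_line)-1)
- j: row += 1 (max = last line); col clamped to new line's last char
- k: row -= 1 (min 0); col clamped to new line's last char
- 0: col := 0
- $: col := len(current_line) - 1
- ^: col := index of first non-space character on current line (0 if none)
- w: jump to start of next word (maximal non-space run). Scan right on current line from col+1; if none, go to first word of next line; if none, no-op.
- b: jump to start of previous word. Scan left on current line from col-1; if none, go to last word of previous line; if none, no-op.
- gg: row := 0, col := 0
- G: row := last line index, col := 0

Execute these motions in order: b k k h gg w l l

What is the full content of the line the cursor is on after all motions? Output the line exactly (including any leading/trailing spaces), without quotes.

Answer: pink cyan

Derivation:
After 1 (b): row=0 col=0 char='p'
After 2 (k): row=0 col=0 char='p'
After 3 (k): row=0 col=0 char='p'
After 4 (h): row=0 col=0 char='p'
After 5 (gg): row=0 col=0 char='p'
After 6 (w): row=0 col=5 char='c'
After 7 (l): row=0 col=6 char='y'
After 8 (l): row=0 col=7 char='a'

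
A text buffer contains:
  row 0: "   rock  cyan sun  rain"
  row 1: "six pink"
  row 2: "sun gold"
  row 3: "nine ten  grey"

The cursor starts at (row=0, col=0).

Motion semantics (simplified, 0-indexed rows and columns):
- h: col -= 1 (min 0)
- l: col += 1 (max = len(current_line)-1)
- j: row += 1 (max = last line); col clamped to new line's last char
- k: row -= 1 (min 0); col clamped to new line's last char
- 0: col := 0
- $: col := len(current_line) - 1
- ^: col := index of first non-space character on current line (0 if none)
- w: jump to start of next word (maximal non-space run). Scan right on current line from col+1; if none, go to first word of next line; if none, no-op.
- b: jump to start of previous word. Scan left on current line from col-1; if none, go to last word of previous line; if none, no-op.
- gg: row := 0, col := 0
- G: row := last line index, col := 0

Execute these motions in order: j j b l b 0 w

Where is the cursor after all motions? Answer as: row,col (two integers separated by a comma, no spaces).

After 1 (j): row=1 col=0 char='s'
After 2 (j): row=2 col=0 char='s'
After 3 (b): row=1 col=4 char='p'
After 4 (l): row=1 col=5 char='i'
After 5 (b): row=1 col=4 char='p'
After 6 (0): row=1 col=0 char='s'
After 7 (w): row=1 col=4 char='p'

Answer: 1,4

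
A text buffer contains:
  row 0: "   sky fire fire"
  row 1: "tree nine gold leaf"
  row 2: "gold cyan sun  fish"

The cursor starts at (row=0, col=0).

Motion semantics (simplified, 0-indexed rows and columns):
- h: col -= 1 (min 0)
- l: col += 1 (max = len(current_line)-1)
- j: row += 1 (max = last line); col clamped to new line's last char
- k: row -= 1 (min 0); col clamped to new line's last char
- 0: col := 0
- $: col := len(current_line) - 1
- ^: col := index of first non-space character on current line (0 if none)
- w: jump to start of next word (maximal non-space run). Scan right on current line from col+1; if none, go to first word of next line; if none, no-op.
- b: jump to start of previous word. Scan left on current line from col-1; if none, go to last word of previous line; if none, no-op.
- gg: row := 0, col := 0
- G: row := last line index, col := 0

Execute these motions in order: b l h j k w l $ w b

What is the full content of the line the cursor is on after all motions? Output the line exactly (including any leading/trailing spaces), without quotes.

After 1 (b): row=0 col=0 char='_'
After 2 (l): row=0 col=1 char='_'
After 3 (h): row=0 col=0 char='_'
After 4 (j): row=1 col=0 char='t'
After 5 (k): row=0 col=0 char='_'
After 6 (w): row=0 col=3 char='s'
After 7 (l): row=0 col=4 char='k'
After 8 ($): row=0 col=15 char='e'
After 9 (w): row=1 col=0 char='t'
After 10 (b): row=0 col=12 char='f'

Answer:    sky fire fire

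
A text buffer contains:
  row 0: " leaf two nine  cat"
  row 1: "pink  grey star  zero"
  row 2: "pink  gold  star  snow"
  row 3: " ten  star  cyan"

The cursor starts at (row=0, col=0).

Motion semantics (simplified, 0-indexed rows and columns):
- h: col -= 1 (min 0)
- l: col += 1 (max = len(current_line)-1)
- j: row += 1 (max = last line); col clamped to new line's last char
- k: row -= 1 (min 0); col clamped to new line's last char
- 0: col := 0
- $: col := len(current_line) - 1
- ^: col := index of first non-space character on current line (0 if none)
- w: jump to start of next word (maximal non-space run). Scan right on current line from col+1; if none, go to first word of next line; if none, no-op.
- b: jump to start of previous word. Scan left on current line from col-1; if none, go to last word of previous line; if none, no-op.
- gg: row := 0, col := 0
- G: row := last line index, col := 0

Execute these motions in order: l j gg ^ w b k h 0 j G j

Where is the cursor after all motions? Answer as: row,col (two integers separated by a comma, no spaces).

After 1 (l): row=0 col=1 char='l'
After 2 (j): row=1 col=1 char='i'
After 3 (gg): row=0 col=0 char='_'
After 4 (^): row=0 col=1 char='l'
After 5 (w): row=0 col=6 char='t'
After 6 (b): row=0 col=1 char='l'
After 7 (k): row=0 col=1 char='l'
After 8 (h): row=0 col=0 char='_'
After 9 (0): row=0 col=0 char='_'
After 10 (j): row=1 col=0 char='p'
After 11 (G): row=3 col=0 char='_'
After 12 (j): row=3 col=0 char='_'

Answer: 3,0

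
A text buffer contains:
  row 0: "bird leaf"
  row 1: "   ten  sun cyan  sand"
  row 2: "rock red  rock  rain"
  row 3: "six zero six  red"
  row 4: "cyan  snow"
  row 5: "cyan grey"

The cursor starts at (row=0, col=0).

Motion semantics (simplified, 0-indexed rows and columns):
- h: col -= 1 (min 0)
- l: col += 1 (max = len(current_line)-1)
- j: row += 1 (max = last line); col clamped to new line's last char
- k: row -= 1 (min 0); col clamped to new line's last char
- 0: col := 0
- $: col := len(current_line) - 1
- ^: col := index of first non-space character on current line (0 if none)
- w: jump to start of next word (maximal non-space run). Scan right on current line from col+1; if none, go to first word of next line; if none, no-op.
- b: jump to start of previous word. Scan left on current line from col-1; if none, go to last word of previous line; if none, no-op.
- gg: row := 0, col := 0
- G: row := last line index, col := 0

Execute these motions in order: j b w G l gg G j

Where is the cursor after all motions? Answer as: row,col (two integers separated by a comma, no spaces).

Answer: 5,0

Derivation:
After 1 (j): row=1 col=0 char='_'
After 2 (b): row=0 col=5 char='l'
After 3 (w): row=1 col=3 char='t'
After 4 (G): row=5 col=0 char='c'
After 5 (l): row=5 col=1 char='y'
After 6 (gg): row=0 col=0 char='b'
After 7 (G): row=5 col=0 char='c'
After 8 (j): row=5 col=0 char='c'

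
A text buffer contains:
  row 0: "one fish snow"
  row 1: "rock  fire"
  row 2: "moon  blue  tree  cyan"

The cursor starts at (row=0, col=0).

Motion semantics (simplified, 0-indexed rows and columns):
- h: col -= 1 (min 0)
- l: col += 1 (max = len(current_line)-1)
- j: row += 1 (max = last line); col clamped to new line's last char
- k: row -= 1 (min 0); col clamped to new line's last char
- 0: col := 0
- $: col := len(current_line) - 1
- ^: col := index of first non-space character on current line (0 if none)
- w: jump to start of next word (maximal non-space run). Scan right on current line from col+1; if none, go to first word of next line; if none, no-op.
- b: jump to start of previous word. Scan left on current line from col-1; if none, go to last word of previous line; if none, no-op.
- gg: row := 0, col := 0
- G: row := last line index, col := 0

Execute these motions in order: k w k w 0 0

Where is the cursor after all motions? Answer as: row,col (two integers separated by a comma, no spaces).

Answer: 0,0

Derivation:
After 1 (k): row=0 col=0 char='o'
After 2 (w): row=0 col=4 char='f'
After 3 (k): row=0 col=4 char='f'
After 4 (w): row=0 col=9 char='s'
After 5 (0): row=0 col=0 char='o'
After 6 (0): row=0 col=0 char='o'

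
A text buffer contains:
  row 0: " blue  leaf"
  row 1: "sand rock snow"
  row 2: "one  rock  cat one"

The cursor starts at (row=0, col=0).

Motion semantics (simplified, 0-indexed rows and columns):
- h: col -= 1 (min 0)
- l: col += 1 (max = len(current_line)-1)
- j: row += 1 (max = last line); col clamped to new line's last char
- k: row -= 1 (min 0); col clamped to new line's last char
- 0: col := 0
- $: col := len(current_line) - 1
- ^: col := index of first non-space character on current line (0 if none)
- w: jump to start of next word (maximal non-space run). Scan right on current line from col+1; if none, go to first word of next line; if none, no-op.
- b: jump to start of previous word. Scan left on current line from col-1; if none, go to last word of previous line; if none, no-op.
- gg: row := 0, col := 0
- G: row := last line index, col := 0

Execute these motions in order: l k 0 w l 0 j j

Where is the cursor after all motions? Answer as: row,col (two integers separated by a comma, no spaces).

After 1 (l): row=0 col=1 char='b'
After 2 (k): row=0 col=1 char='b'
After 3 (0): row=0 col=0 char='_'
After 4 (w): row=0 col=1 char='b'
After 5 (l): row=0 col=2 char='l'
After 6 (0): row=0 col=0 char='_'
After 7 (j): row=1 col=0 char='s'
After 8 (j): row=2 col=0 char='o'

Answer: 2,0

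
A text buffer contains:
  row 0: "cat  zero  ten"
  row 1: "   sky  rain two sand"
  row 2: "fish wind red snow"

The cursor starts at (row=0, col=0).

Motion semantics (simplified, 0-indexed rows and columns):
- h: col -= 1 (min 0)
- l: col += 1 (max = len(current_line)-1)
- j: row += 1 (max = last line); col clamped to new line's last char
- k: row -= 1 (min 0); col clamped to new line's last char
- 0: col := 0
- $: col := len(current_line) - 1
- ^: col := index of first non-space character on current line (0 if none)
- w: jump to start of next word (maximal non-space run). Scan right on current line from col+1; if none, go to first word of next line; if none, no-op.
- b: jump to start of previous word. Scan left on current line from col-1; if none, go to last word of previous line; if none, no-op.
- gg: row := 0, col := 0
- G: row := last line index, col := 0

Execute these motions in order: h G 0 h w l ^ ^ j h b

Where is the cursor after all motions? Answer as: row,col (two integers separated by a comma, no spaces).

After 1 (h): row=0 col=0 char='c'
After 2 (G): row=2 col=0 char='f'
After 3 (0): row=2 col=0 char='f'
After 4 (h): row=2 col=0 char='f'
After 5 (w): row=2 col=5 char='w'
After 6 (l): row=2 col=6 char='i'
After 7 (^): row=2 col=0 char='f'
After 8 (^): row=2 col=0 char='f'
After 9 (j): row=2 col=0 char='f'
After 10 (h): row=2 col=0 char='f'
After 11 (b): row=1 col=17 char='s'

Answer: 1,17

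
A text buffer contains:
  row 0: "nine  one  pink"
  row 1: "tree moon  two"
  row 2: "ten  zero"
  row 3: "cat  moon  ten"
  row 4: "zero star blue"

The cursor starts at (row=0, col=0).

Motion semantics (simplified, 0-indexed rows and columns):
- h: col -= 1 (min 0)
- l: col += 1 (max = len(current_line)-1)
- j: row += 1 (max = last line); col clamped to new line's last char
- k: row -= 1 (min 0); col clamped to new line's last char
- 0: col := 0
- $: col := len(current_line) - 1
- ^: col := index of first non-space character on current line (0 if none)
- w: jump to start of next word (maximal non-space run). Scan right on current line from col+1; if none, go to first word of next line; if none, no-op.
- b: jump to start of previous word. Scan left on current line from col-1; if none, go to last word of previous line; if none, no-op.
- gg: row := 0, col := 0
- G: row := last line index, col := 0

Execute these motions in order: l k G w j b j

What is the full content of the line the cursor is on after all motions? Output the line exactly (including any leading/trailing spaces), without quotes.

After 1 (l): row=0 col=1 char='i'
After 2 (k): row=0 col=1 char='i'
After 3 (G): row=4 col=0 char='z'
After 4 (w): row=4 col=5 char='s'
After 5 (j): row=4 col=5 char='s'
After 6 (b): row=4 col=0 char='z'
After 7 (j): row=4 col=0 char='z'

Answer: zero star blue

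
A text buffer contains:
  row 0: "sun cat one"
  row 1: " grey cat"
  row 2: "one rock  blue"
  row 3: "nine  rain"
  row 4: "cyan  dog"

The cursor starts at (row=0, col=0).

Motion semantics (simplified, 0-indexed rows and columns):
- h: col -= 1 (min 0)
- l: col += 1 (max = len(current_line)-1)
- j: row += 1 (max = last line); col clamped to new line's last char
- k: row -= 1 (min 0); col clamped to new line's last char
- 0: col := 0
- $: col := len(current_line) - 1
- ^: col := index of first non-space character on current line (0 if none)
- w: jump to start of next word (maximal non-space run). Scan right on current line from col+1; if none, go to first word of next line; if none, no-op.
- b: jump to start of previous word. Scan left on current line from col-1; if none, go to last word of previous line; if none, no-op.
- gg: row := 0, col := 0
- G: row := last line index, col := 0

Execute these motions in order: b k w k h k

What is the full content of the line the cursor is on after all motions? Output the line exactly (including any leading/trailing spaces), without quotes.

Answer: sun cat one

Derivation:
After 1 (b): row=0 col=0 char='s'
After 2 (k): row=0 col=0 char='s'
After 3 (w): row=0 col=4 char='c'
After 4 (k): row=0 col=4 char='c'
After 5 (h): row=0 col=3 char='_'
After 6 (k): row=0 col=3 char='_'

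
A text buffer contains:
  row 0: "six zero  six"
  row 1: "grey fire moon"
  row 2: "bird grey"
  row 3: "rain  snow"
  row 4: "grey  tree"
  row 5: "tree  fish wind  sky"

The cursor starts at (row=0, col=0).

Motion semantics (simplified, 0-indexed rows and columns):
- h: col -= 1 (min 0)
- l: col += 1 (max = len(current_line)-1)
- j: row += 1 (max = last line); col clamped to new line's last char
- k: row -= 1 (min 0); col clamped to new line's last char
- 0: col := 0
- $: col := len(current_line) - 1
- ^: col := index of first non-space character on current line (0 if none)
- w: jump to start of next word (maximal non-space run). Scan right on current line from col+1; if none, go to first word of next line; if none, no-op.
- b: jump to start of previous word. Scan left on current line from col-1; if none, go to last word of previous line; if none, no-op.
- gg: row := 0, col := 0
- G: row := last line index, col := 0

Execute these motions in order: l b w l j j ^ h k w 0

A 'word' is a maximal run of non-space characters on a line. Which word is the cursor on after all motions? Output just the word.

Answer: grey

Derivation:
After 1 (l): row=0 col=1 char='i'
After 2 (b): row=0 col=0 char='s'
After 3 (w): row=0 col=4 char='z'
After 4 (l): row=0 col=5 char='e'
After 5 (j): row=1 col=5 char='f'
After 6 (j): row=2 col=5 char='g'
After 7 (^): row=2 col=0 char='b'
After 8 (h): row=2 col=0 char='b'
After 9 (k): row=1 col=0 char='g'
After 10 (w): row=1 col=5 char='f'
After 11 (0): row=1 col=0 char='g'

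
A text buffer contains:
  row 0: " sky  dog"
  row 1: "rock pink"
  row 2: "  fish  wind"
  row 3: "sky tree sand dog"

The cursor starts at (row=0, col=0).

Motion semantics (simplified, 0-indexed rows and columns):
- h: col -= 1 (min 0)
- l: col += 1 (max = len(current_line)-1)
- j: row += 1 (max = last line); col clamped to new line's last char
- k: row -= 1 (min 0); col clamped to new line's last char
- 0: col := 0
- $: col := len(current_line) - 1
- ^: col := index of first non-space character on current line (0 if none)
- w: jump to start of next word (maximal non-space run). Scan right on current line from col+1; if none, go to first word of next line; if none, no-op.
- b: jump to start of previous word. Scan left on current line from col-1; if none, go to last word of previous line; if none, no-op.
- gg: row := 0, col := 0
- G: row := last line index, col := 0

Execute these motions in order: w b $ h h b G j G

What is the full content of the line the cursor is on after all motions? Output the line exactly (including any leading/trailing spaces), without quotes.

After 1 (w): row=0 col=1 char='s'
After 2 (b): row=0 col=1 char='s'
After 3 ($): row=0 col=8 char='g'
After 4 (h): row=0 col=7 char='o'
After 5 (h): row=0 col=6 char='d'
After 6 (b): row=0 col=1 char='s'
After 7 (G): row=3 col=0 char='s'
After 8 (j): row=3 col=0 char='s'
After 9 (G): row=3 col=0 char='s'

Answer: sky tree sand dog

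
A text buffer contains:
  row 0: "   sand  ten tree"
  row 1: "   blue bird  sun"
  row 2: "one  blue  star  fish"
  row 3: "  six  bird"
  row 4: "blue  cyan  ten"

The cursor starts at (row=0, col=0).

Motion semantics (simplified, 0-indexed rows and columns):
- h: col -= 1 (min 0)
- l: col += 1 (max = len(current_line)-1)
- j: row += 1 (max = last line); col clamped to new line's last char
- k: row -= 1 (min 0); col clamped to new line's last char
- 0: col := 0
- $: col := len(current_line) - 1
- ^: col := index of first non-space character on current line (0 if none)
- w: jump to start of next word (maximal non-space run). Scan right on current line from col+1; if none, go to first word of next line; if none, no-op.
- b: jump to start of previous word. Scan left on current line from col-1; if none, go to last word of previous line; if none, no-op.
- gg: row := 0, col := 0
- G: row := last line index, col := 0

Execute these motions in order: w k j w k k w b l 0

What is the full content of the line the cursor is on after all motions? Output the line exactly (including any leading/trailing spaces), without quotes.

After 1 (w): row=0 col=3 char='s'
After 2 (k): row=0 col=3 char='s'
After 3 (j): row=1 col=3 char='b'
After 4 (w): row=1 col=8 char='b'
After 5 (k): row=0 col=8 char='_'
After 6 (k): row=0 col=8 char='_'
After 7 (w): row=0 col=9 char='t'
After 8 (b): row=0 col=3 char='s'
After 9 (l): row=0 col=4 char='a'
After 10 (0): row=0 col=0 char='_'

Answer:    sand  ten tree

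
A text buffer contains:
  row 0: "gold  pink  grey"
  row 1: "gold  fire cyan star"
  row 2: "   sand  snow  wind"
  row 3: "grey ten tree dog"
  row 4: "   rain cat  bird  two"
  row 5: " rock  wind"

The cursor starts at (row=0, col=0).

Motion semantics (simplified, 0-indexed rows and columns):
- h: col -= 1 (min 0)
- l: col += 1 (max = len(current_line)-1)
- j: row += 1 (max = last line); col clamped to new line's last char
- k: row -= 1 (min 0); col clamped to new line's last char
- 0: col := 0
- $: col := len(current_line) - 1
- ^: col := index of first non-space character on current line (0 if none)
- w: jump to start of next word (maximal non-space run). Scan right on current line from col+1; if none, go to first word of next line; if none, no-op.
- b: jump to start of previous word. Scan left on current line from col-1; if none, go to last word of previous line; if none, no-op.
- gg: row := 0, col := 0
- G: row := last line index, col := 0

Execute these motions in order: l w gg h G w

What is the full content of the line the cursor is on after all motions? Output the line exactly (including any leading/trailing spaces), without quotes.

After 1 (l): row=0 col=1 char='o'
After 2 (w): row=0 col=6 char='p'
After 3 (gg): row=0 col=0 char='g'
After 4 (h): row=0 col=0 char='g'
After 5 (G): row=5 col=0 char='_'
After 6 (w): row=5 col=1 char='r'

Answer:  rock  wind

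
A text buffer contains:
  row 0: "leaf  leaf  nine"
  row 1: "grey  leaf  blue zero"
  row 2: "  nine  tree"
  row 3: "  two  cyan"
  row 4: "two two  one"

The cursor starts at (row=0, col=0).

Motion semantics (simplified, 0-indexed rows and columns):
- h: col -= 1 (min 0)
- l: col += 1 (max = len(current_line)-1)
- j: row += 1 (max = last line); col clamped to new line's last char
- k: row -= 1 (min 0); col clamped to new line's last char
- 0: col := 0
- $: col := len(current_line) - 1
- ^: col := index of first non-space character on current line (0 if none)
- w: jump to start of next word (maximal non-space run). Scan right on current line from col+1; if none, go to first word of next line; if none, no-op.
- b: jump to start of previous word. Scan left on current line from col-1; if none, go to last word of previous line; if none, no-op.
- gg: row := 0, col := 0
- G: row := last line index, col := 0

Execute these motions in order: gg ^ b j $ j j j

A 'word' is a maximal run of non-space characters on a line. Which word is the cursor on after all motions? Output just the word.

Answer: one

Derivation:
After 1 (gg): row=0 col=0 char='l'
After 2 (^): row=0 col=0 char='l'
After 3 (b): row=0 col=0 char='l'
After 4 (j): row=1 col=0 char='g'
After 5 ($): row=1 col=20 char='o'
After 6 (j): row=2 col=11 char='e'
After 7 (j): row=3 col=10 char='n'
After 8 (j): row=4 col=10 char='n'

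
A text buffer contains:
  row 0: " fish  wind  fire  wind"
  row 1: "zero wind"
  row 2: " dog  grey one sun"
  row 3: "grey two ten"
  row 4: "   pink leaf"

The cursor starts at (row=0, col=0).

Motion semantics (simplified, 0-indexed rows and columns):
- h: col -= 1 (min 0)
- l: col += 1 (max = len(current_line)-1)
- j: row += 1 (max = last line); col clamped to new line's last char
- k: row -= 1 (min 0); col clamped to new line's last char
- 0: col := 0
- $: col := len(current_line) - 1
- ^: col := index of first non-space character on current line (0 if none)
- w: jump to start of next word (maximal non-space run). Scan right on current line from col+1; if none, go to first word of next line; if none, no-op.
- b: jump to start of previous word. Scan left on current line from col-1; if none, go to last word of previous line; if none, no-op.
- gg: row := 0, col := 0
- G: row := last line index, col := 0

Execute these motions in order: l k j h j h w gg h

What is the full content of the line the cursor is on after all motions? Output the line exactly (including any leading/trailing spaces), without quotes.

After 1 (l): row=0 col=1 char='f'
After 2 (k): row=0 col=1 char='f'
After 3 (j): row=1 col=1 char='e'
After 4 (h): row=1 col=0 char='z'
After 5 (j): row=2 col=0 char='_'
After 6 (h): row=2 col=0 char='_'
After 7 (w): row=2 col=1 char='d'
After 8 (gg): row=0 col=0 char='_'
After 9 (h): row=0 col=0 char='_'

Answer:  fish  wind  fire  wind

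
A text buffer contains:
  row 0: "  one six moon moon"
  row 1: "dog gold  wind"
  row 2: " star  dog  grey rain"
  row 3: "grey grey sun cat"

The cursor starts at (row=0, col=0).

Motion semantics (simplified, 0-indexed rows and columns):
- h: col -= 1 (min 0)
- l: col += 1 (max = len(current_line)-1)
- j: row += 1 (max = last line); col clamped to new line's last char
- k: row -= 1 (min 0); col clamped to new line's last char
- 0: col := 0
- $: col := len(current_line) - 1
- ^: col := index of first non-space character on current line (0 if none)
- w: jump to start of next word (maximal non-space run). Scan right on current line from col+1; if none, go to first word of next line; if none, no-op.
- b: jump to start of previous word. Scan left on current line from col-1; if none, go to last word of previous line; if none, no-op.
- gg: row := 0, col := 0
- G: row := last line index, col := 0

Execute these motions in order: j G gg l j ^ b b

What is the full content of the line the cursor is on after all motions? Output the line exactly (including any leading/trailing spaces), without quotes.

After 1 (j): row=1 col=0 char='d'
After 2 (G): row=3 col=0 char='g'
After 3 (gg): row=0 col=0 char='_'
After 4 (l): row=0 col=1 char='_'
After 5 (j): row=1 col=1 char='o'
After 6 (^): row=1 col=0 char='d'
After 7 (b): row=0 col=15 char='m'
After 8 (b): row=0 col=10 char='m'

Answer:   one six moon moon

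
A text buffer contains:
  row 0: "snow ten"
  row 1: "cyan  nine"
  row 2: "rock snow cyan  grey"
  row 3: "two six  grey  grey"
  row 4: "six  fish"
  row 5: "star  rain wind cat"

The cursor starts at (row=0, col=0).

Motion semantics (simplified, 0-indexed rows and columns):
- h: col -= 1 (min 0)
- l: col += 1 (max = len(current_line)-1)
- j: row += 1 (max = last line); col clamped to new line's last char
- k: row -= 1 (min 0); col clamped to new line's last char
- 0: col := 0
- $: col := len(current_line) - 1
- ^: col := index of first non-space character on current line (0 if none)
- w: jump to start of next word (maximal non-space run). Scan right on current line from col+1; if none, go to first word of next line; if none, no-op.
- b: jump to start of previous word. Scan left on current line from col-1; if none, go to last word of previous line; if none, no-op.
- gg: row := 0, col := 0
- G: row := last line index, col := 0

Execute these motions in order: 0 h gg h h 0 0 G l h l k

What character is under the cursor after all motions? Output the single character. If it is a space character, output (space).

After 1 (0): row=0 col=0 char='s'
After 2 (h): row=0 col=0 char='s'
After 3 (gg): row=0 col=0 char='s'
After 4 (h): row=0 col=0 char='s'
After 5 (h): row=0 col=0 char='s'
After 6 (0): row=0 col=0 char='s'
After 7 (0): row=0 col=0 char='s'
After 8 (G): row=5 col=0 char='s'
After 9 (l): row=5 col=1 char='t'
After 10 (h): row=5 col=0 char='s'
After 11 (l): row=5 col=1 char='t'
After 12 (k): row=4 col=1 char='i'

Answer: i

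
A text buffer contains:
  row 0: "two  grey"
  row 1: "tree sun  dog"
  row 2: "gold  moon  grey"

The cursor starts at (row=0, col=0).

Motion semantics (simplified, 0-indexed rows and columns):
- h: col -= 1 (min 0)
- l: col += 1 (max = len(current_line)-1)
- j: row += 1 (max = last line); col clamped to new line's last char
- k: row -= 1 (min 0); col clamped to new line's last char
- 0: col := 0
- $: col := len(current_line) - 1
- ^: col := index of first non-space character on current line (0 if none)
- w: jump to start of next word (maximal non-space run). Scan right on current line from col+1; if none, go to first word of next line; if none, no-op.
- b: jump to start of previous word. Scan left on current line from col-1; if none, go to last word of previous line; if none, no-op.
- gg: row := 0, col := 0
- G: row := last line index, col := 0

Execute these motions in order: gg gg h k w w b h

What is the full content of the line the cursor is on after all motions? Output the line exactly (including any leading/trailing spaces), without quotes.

After 1 (gg): row=0 col=0 char='t'
After 2 (gg): row=0 col=0 char='t'
After 3 (h): row=0 col=0 char='t'
After 4 (k): row=0 col=0 char='t'
After 5 (w): row=0 col=5 char='g'
After 6 (w): row=1 col=0 char='t'
After 7 (b): row=0 col=5 char='g'
After 8 (h): row=0 col=4 char='_'

Answer: two  grey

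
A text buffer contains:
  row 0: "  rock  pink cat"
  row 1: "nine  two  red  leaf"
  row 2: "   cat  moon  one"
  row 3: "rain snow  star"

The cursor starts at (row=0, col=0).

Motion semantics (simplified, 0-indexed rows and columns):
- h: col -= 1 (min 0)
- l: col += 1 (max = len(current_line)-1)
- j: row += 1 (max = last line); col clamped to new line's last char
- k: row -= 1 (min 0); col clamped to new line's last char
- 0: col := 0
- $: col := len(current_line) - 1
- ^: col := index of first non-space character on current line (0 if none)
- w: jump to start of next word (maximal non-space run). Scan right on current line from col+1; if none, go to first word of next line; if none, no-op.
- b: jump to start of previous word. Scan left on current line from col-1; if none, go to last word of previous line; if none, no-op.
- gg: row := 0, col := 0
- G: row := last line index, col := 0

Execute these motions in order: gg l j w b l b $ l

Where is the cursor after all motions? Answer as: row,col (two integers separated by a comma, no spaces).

Answer: 1,19

Derivation:
After 1 (gg): row=0 col=0 char='_'
After 2 (l): row=0 col=1 char='_'
After 3 (j): row=1 col=1 char='i'
After 4 (w): row=1 col=6 char='t'
After 5 (b): row=1 col=0 char='n'
After 6 (l): row=1 col=1 char='i'
After 7 (b): row=1 col=0 char='n'
After 8 ($): row=1 col=19 char='f'
After 9 (l): row=1 col=19 char='f'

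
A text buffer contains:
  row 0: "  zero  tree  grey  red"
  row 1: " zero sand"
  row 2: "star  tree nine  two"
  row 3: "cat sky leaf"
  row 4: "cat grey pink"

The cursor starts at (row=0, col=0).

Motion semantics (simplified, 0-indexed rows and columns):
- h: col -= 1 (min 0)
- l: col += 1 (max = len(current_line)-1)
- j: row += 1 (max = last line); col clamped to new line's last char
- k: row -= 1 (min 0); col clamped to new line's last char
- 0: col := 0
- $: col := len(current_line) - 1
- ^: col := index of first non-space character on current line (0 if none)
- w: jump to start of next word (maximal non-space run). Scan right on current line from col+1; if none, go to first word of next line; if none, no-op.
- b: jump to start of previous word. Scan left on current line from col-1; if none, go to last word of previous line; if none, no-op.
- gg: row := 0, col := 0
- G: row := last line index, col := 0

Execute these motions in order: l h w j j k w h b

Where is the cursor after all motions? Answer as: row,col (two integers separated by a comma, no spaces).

Answer: 1,1

Derivation:
After 1 (l): row=0 col=1 char='_'
After 2 (h): row=0 col=0 char='_'
After 3 (w): row=0 col=2 char='z'
After 4 (j): row=1 col=2 char='e'
After 5 (j): row=2 col=2 char='a'
After 6 (k): row=1 col=2 char='e'
After 7 (w): row=1 col=6 char='s'
After 8 (h): row=1 col=5 char='_'
After 9 (b): row=1 col=1 char='z'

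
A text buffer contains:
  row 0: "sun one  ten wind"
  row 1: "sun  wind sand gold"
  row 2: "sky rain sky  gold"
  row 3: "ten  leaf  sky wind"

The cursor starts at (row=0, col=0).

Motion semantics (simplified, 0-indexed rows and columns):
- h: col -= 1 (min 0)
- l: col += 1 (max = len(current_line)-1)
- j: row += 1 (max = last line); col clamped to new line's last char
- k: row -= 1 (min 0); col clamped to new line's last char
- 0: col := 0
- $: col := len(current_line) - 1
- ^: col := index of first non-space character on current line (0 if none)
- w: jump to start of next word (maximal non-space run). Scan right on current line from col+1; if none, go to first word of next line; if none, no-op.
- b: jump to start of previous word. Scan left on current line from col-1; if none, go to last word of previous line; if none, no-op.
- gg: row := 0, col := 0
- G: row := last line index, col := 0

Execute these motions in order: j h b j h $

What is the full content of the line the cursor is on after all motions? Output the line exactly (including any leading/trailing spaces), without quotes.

Answer: sun  wind sand gold

Derivation:
After 1 (j): row=1 col=0 char='s'
After 2 (h): row=1 col=0 char='s'
After 3 (b): row=0 col=13 char='w'
After 4 (j): row=1 col=13 char='d'
After 5 (h): row=1 col=12 char='n'
After 6 ($): row=1 col=18 char='d'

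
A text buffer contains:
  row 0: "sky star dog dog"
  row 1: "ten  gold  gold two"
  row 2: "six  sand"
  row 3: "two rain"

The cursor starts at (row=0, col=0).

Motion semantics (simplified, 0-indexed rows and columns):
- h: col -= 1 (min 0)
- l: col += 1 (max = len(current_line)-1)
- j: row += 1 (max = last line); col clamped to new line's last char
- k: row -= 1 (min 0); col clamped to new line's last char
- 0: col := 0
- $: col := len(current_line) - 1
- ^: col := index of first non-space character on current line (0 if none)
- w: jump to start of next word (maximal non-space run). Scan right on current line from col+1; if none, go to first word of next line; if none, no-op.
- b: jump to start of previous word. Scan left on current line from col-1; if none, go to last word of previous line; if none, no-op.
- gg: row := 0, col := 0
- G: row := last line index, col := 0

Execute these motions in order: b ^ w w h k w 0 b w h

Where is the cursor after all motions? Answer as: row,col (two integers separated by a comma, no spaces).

After 1 (b): row=0 col=0 char='s'
After 2 (^): row=0 col=0 char='s'
After 3 (w): row=0 col=4 char='s'
After 4 (w): row=0 col=9 char='d'
After 5 (h): row=0 col=8 char='_'
After 6 (k): row=0 col=8 char='_'
After 7 (w): row=0 col=9 char='d'
After 8 (0): row=0 col=0 char='s'
After 9 (b): row=0 col=0 char='s'
After 10 (w): row=0 col=4 char='s'
After 11 (h): row=0 col=3 char='_'

Answer: 0,3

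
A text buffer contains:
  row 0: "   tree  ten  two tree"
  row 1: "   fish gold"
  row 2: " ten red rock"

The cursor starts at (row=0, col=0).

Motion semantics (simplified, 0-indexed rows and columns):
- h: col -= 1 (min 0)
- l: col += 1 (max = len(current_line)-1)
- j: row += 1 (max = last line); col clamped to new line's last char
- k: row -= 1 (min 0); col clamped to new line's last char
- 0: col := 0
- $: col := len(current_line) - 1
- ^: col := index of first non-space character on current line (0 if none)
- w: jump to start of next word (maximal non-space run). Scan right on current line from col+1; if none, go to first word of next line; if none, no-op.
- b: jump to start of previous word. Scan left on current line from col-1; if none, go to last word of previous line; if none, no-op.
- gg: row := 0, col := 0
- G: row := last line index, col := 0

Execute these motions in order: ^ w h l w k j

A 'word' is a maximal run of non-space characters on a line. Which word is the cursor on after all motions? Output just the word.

After 1 (^): row=0 col=3 char='t'
After 2 (w): row=0 col=9 char='t'
After 3 (h): row=0 col=8 char='_'
After 4 (l): row=0 col=9 char='t'
After 5 (w): row=0 col=14 char='t'
After 6 (k): row=0 col=14 char='t'
After 7 (j): row=1 col=11 char='d'

Answer: gold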